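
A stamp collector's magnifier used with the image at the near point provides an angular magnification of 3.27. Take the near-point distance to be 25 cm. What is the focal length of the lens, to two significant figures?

For the image at the near point, M = 1 + D/f.
f = D/(M - 1) = 25/(3.27 - 1) = 11.013 cm.

11 cm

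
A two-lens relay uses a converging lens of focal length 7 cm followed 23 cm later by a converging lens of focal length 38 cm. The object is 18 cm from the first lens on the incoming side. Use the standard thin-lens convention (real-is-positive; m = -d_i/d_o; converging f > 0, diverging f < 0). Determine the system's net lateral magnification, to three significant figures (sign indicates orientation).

Applying the thin-lens equation to the first lens, 1/7 = 1/18 + 1/d_i1, which gives d_i1 = 11.455 cm.
Its lateral magnification is m_1 = -d_i1/d_o1 = -(11.455)/18 = -0.6364.
That image sits 11.545 cm in front of the second lens, so d_o2 = 11.545 cm.
Applying the thin-lens equation again with f_2 = 38 cm and d_o2 = 11.545 cm gives d_i2 = -16.584 cm.
m_2 = -(-16.584)/(11.545) = 1.4364.
Overall magnification: m = m_1 m_2 = -0.9141.

-0.914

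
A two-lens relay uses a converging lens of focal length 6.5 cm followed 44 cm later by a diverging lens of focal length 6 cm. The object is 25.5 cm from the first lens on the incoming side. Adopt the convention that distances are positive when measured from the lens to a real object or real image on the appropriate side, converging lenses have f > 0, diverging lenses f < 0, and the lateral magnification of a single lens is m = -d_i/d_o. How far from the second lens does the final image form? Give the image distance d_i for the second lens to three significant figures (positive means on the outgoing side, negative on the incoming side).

-5.13 cm

Applying the thin-lens equation to the first lens, 1/6.5 = 1/25.5 + 1/d_i1, which gives d_i1 = 8.724 cm.
The intermediate image is 8.724 cm to the right of lens 1, so d_o2 = L - d_i1 = 44 - 8.724 = 35.276 cm.
Applying the thin-lens equation again with f_2 = -6 cm and d_o2 = 35.276 cm gives d_i2 = -5.128 cm.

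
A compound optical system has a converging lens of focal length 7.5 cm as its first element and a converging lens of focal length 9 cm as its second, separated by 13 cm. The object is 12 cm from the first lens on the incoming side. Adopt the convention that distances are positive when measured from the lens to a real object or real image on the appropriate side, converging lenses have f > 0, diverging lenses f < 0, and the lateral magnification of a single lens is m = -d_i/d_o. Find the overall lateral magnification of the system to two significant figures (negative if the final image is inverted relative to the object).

Lens 1: 1/d_i1 = 1/f_1 - 1/d_o1 = 1/7.5 - 1/12 = 0.05000 cm^-1, so d_i1 = 20.000 cm.
m_1 = -(20.000)/12 = -1.6667.
This image would form 20.000 cm past lens 1, i.e. 7.000 cm beyond lens 2, so it is a virtual object for lens 2: d_o2 = 13 - 20.000 = -7.000 cm.
Lens 2: 1/d_i2 = 1/f_2 - 1/d_o2 = 1/9 - 1/(-7.000) = 0.25397 cm^-1, so d_i2 = 3.938 cm.
m_2 = -(3.938)/(-7.000) = 0.5625.
The system's lateral magnification is m_1 m_2 = (-1.6667)(0.5625) = -0.9375.

-0.94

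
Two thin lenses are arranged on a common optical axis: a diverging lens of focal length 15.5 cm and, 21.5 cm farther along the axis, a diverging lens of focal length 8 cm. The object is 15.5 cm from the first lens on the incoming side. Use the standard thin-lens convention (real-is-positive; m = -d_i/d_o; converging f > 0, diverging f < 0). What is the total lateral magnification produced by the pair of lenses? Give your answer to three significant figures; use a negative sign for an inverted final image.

Applying the thin-lens equation to the first lens, 1/(-15.5) = 1/15.5 + 1/d_i1, which gives d_i1 = -7.750 cm.
Its lateral magnification is m_1 = -d_i1/d_o1 = -(-7.750)/15.5 = 0.5000.
The intermediate image is virtual, 7.750 cm to the left of lens 1, so d_o2 = L - d_i1 = 21.5 - (-7.750) = 29.250 cm.
Applying the thin-lens equation again with f_2 = -8 cm and d_o2 = 29.250 cm gives d_i2 = -6.282 cm.
m_2 = -(-6.282)/(29.250) = 0.2148.
The system's lateral magnification is m_1 m_2 = (0.5000)(0.2148) = 0.1074.

0.107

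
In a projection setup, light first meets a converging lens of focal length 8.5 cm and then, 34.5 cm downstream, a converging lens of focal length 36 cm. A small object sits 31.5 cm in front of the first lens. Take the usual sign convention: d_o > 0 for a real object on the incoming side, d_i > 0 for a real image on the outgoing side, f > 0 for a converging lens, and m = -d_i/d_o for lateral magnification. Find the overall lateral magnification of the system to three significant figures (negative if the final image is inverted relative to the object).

Lens 1: 1/d_i1 = 1/f_1 - 1/d_o1 = 1/8.5 - 1/31.5 = 0.08590 cm^-1, so d_i1 = 11.641 cm.
m_1 = -(11.641)/31.5 = -0.3696.
That image sits 22.859 cm in front of the second lens, so d_o2 = 22.859 cm.
Lens 2: 1/d_i2 = 1/f_2 - 1/d_o2 = 1/36 - 1/(22.859) = -0.01597 cm^-1, so d_i2 = -62.620 cm.
m_2 = -(-62.620)/(22.859) = 2.7395.
Overall magnification: m = m_1 m_2 = -1.0124.

-1.01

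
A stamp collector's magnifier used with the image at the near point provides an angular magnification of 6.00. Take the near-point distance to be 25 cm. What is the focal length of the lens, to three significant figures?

For the image at the near point, M = 1 + D/f.
f = D/(M - 1) = 25/(6.0 - 1) = 5.000 cm.

5.00 cm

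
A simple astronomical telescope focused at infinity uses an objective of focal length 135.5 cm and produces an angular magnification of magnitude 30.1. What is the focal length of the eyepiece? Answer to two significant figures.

4.5 cm

|M| = f_obj/f_eye, so f_eye = f_obj/|M| = 135.5/30.1 = 4.502 cm.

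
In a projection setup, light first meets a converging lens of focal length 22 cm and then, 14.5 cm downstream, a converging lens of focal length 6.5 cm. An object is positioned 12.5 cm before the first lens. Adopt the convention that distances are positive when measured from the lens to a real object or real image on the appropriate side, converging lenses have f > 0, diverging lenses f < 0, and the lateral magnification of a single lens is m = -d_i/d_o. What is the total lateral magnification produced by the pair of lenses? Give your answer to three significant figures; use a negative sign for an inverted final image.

-0.407

Lens 1: 1/d_i1 = 1/f_1 - 1/d_o1 = 1/22 - 1/12.5 = -0.03455 cm^-1, so d_i1 = -28.947 cm.
m_1 = -(-28.947)/12.5 = 2.3158.
With d_i1 < 0 the first image is virtual and lies on the object side; the object distance for lens 2 is d_o2 = 14.5 - (-28.947) = 43.447 cm.
Lens 2: 1/d_i2 = 1/f_2 - 1/d_o2 = 1/6.5 - 1/(43.447) = 0.13083 cm^-1, so d_i2 = 7.644 cm.
m_2 = -(7.644)/(43.447) = -0.1759.
The system's lateral magnification is m_1 m_2 = (2.3158)(-0.1759) = -0.4074.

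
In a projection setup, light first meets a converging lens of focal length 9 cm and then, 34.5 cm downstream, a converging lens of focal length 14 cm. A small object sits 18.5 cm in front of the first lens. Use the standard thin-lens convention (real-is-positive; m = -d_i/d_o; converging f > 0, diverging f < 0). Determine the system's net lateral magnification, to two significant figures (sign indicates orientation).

4.5

Applying the thin-lens equation to the first lens, 1/9 = 1/18.5 + 1/d_i1, which gives d_i1 = 17.526 cm.
Its lateral magnification is m_1 = -d_i1/d_o1 = -(17.526)/18.5 = -0.9474.
Object distance for lens 2: d_o2 = 34.5 - 17.526 = 16.974 cm.
Applying the thin-lens equation again with f_2 = 14 cm and d_o2 = 16.974 cm gives d_i2 = 79.912 cm.
m_2 = -(79.912)/(16.974) = -4.7080.
Overall magnification: m = m_1 m_2 = 4.4602.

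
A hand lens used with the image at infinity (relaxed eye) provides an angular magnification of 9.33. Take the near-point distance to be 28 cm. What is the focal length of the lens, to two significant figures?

For the image at infinity, M = D/f.
f = D/M = 28/9.33 = 3.001 cm.

3.0 cm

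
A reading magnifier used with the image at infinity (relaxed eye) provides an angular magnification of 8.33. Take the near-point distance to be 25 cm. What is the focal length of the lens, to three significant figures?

For the image at infinity, M = D/f.
f = D/M = 25/8.33 = 3.001 cm.

3.00 cm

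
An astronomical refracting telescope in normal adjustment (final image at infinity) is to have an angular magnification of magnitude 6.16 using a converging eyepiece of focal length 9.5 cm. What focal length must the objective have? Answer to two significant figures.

59 cm

|M| = f_obj/|f_eye|, so f_obj = |M| x |f_eye| = 6.16 x 9.5 = 58.520 cm.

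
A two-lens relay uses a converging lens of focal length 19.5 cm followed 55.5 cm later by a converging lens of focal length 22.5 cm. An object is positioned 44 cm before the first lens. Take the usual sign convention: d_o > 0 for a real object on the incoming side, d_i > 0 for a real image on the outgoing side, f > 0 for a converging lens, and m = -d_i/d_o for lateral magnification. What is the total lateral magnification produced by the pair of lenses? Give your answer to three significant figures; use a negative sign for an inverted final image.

-8.86

Applying the thin-lens equation to the first lens, 1/19.5 = 1/44 + 1/d_i1, which gives d_i1 = 35.020 cm.
Its lateral magnification is m_1 = -d_i1/d_o1 = -(35.020)/44 = -0.7959.
Object distance for lens 2: d_o2 = 55.5 - 35.020 = 20.480 cm.
Applying the thin-lens equation again with f_2 = 22.5 cm and d_o2 = 20.480 cm gives d_i2 = -228.068 cm.
m_2 = -(-228.068)/(20.480) = 11.1364.
The system's lateral magnification is m_1 m_2 = (-0.7959)(11.1364) = -8.8636.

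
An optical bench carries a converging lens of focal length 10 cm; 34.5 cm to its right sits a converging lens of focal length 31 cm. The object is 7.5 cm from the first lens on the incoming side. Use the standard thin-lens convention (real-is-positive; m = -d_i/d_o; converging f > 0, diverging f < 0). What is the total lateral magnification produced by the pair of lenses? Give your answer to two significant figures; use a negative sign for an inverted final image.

-3.7

Lens 1: 1/d_i1 = 1/f_1 - 1/d_o1 = 1/10 - 1/7.5 = -0.03333 cm^-1, so d_i1 = -30.000 cm.
m_1 = -(-30.000)/7.5 = 4.0000.
The intermediate image is virtual, 30.000 cm to the left of lens 1, so d_o2 = L - d_i1 = 34.5 - (-30.000) = 64.500 cm.
Lens 2: 1/d_i2 = 1/f_2 - 1/d_o2 = 1/31 - 1/(64.500) = 0.01675 cm^-1, so d_i2 = 59.687 cm.
m_2 = -(59.687)/(64.500) = -0.9254.
Total m = m_1 x m_2 = (4.0000)(-0.9254) = -3.7015.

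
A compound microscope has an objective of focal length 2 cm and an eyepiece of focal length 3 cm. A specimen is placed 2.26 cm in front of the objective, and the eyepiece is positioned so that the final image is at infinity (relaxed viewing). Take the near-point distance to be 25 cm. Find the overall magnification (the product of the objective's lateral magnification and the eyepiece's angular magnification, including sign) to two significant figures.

-64

Objective: 1/d_i = 1/f_obj - 1/d_o = 1/2 - 1/2.26 = 0.05752 cm^-1, so d_i = 17.385 cm.
m_obj = -d_i/d_o = -17.385/2.26 = -7.692.
Eyepiece angular magnification (image at infinity): M_eye = D/f_e = 25/3 = 8.333.
Overall M = m_obj x M_eye = (-7.692)(8.333) = -64.10.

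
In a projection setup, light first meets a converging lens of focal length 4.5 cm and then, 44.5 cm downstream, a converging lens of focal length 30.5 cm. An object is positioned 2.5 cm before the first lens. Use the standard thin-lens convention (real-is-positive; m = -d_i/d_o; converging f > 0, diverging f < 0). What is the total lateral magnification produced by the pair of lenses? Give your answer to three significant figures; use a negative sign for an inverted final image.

-3.50

Lens 1: 1/d_i1 = 1/f_1 - 1/d_o1 = 1/4.5 - 1/2.5 = -0.17778 cm^-1, so d_i1 = -5.625 cm.
m_1 = -(-5.625)/2.5 = 2.2500.
The intermediate image is virtual, 5.625 cm to the left of lens 1, so d_o2 = L - d_i1 = 44.5 - (-5.625) = 50.125 cm.
Lens 2: 1/d_i2 = 1/f_2 - 1/d_o2 = 1/30.5 - 1/(50.125) = 0.01284 cm^-1, so d_i2 = 77.901 cm.
m_2 = -(77.901)/(50.125) = -1.5541.
The system's lateral magnification is m_1 m_2 = (2.2500)(-1.5541) = -3.4968.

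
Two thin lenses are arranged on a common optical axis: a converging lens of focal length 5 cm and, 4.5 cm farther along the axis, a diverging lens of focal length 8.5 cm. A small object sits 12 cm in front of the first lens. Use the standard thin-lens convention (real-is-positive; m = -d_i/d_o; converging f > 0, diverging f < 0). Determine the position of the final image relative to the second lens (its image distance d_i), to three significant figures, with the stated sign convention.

7.81 cm

Lens 1: 1/d_i1 = 1/f_1 - 1/d_o1 = 1/5 - 1/12 = 0.11667 cm^-1, so d_i1 = 8.571 cm.
Since 8.571 cm > 4.5 cm, the first image lies past the second lens and serves as a virtual object: d_o2 = L - d_i1 = -4.071 cm.
Lens 2: 1/d_i2 = 1/f_2 - 1/d_o2 = 1/(-8.5) - 1/(-4.071) = 0.12797 cm^-1, so d_i2 = 7.815 cm.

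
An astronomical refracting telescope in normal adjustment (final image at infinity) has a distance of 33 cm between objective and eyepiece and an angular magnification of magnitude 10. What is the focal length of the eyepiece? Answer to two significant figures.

In normal adjustment the tube length equals f_obj + f_eye and |M| = f_obj/f_eye.
So f_obj = 10 f_eye and 10 f_eye + f_eye = 33 cm, giving f_eye = 33/11 = 3.000 cm and f_obj = 30.000 cm.

3.0 cm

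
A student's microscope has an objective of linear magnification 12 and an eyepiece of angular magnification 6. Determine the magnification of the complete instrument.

The overall magnification of a compound microscope is the product of the objective and eyepiece magnifications:
M = M_obj x M_eye = 12 x 6 = 72.

72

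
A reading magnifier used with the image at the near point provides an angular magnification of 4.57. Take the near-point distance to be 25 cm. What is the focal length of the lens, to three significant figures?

For the image at the near point, M = 1 + D/f.
f = D/(M - 1) = 25/(4.57 - 1) = 7.003 cm.

7.00 cm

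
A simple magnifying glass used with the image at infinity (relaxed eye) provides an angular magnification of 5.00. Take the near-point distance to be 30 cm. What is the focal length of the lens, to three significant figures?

6.00 cm

For the image at infinity, M = D/f.
f = D/M = 30/5.0 = 6.000 cm.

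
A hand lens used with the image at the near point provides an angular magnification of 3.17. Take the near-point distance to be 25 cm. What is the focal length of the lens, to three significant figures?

11.5 cm

For the image at the near point, M = 1 + D/f.
f = D/(M - 1) = 25/(3.17 - 1) = 11.521 cm.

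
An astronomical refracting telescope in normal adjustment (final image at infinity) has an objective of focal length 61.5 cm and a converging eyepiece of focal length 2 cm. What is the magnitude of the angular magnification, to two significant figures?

31

|M| = f_obj/|f_eye| = 61.5/2 = 30.750.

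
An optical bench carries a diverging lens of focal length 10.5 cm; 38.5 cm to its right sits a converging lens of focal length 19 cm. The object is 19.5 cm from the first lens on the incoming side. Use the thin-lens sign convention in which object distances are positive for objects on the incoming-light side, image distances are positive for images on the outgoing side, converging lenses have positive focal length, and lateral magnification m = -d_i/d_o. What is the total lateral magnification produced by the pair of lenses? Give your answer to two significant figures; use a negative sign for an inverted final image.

First lens: d_i1 = 1/(1/(-10.5) - 1/19.5) = -6.825 cm.
m_1 = -(-6.825)/19.5 = 0.3500.
The intermediate image is virtual, 6.825 cm to the left of lens 1, so d_o2 = L - d_i1 = 38.5 - (-6.825) = 45.325 cm.
Second lens: d_i2 = 1/(1/19 - 1/(45.325)) = 32.713 cm.
m_2 = -(32.713)/(45.325) = -0.7217.
The system's lateral magnification is m_1 m_2 = (0.3500)(-0.7217) = -0.2526.

-0.25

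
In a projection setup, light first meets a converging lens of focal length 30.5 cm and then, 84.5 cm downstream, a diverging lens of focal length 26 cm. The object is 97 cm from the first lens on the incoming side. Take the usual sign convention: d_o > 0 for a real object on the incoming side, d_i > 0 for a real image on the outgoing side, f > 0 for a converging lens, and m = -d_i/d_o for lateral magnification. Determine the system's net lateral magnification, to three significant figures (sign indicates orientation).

Lens 1: 1/d_i1 = 1/f_1 - 1/d_o1 = 1/30.5 - 1/97 = 0.02248 cm^-1, so d_i1 = 44.489 cm.
m_1 = -(44.489)/97 = -0.4586.
That image sits 40.011 cm in front of the second lens, so d_o2 = 40.011 cm.
Lens 2: 1/d_i2 = 1/f_2 - 1/d_o2 = 1/(-26) - 1/(40.011) = -0.06345 cm^-1, so d_i2 = -15.759 cm.
m_2 = -(-15.759)/(40.011) = 0.3939.
Overall magnification: m = m_1 m_2 = -0.1806.

-0.181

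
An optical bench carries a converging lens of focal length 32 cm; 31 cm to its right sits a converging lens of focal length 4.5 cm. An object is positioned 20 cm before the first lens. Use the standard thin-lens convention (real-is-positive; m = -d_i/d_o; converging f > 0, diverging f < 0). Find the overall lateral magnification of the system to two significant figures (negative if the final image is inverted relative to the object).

Applying the thin-lens equation to the first lens, 1/32 = 1/20 + 1/d_i1, which gives d_i1 = -53.333 cm.
Its lateral magnification is m_1 = -d_i1/d_o1 = -(-53.333)/20 = 2.6667.
With d_i1 < 0 the first image is virtual and lies on the object side; the object distance for lens 2 is d_o2 = 31 - (-53.333) = 84.333 cm.
Applying the thin-lens equation again with f_2 = 4.5 cm and d_o2 = 84.333 cm gives d_i2 = 4.754 cm.
m_2 = -(4.754)/(84.333) = -0.0564.
The system's lateral magnification is m_1 m_2 = (2.6667)(-0.0564) = -0.1503.

-0.15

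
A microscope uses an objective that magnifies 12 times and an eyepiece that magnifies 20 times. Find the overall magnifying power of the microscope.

The overall magnification of a compound microscope is the product of the objective and eyepiece magnifications:
M = M_obj x M_eye = 12 x 20 = 240.

240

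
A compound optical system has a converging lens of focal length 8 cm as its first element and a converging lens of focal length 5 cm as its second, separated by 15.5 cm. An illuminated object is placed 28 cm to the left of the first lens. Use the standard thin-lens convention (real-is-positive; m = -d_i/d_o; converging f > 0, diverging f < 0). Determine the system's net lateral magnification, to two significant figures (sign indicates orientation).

First lens: d_i1 = 1/(1/8 - 1/28) = 11.200 cm.
m_1 = -(11.200)/28 = -0.4000.
That image sits 4.300 cm in front of the second lens, so d_o2 = 4.300 cm.
Second lens: d_i2 = 1/(1/5 - 1/(4.300)) = -30.714 cm.
m_2 = -(-30.714)/(4.300) = 7.1429.
Overall magnification: m = m_1 m_2 = -2.8571.

-2.9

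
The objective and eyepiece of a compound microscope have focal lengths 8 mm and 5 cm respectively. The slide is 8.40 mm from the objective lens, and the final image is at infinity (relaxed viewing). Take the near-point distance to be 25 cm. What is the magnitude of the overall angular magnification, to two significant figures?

100

Convert to cm: f_obj = 8 mm = 0.8 cm; d_o = 8.40 mm = 0.84 cm.
Objective: 1/d_i = 1/f_obj - 1/d_o = 1/0.8 - 1/0.84 = 0.05952 cm^-1, so d_i = 16.800 cm.
m_obj = -d_i/d_o = -16.800/0.84 = -20.000.
Eyepiece angular magnification (image at infinity): M_eye = D/f_e = 25/5 = 5.000.
Overall M = m_obj x M_eye = (-20.000)(5.000) = -100.00.
|M| = 100.00.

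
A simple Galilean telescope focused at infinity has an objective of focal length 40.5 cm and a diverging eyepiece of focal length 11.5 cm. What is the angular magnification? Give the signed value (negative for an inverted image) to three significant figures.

3.52

M = -f_obj/f_eye = -40.5/(-11.5) = 3.522.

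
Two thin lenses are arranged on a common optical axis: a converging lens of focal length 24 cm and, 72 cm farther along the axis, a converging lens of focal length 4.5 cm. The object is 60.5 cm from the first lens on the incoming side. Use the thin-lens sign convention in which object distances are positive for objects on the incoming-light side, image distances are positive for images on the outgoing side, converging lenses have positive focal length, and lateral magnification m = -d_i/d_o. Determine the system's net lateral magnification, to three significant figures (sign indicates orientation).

0.107

Applying the thin-lens equation to the first lens, 1/24 = 1/60.5 + 1/d_i1, which gives d_i1 = 39.781 cm.
Its lateral magnification is m_1 = -d_i1/d_o1 = -(39.781)/60.5 = -0.6575.
That image sits 32.219 cm in front of the second lens, so d_o2 = 32.219 cm.
Applying the thin-lens equation again with f_2 = 4.5 cm and d_o2 = 32.219 cm gives d_i2 = 5.231 cm.
m_2 = -(5.231)/(32.219) = -0.1623.
Total m = m_1 x m_2 = (-0.6575)(-0.1623) = 0.1067.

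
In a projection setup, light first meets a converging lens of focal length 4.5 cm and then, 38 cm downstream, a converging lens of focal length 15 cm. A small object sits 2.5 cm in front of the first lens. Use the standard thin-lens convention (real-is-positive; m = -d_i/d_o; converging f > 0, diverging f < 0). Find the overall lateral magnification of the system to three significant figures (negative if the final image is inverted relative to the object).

-1.18

Lens 1: 1/d_i1 = 1/f_1 - 1/d_o1 = 1/4.5 - 1/2.5 = -0.17778 cm^-1, so d_i1 = -5.625 cm.
m_1 = -(-5.625)/2.5 = 2.2500.
The intermediate image is virtual, 5.625 cm to the left of lens 1, so d_o2 = L - d_i1 = 38 - (-5.625) = 43.625 cm.
Lens 2: 1/d_i2 = 1/f_2 - 1/d_o2 = 1/15 - 1/(43.625) = 0.04374 cm^-1, so d_i2 = 22.860 cm.
m_2 = -(22.860)/(43.625) = -0.5240.
Overall magnification: m = m_1 m_2 = -1.1790.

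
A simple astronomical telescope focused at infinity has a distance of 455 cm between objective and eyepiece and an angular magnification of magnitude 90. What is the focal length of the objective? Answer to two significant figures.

In normal adjustment the tube length equals f_obj + f_eye and |M| = f_obj/f_eye.
So f_obj = 90 f_eye and 90 f_eye + f_eye = 455 cm, giving f_eye = 455/91 = 5.000 cm and f_obj = 450.000 cm.

450 cm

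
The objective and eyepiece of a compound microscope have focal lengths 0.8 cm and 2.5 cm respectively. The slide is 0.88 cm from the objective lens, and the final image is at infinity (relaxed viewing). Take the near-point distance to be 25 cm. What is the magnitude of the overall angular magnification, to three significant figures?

100

Objective: 1/d_i = 1/f_obj - 1/d_o = 1/0.8 - 1/0.88 = 0.11364 cm^-1, so d_i = 8.800 cm.
m_obj = -d_i/d_o = -8.800/0.88 = -10.000.
Eyepiece angular magnification (image at infinity): M_eye = D/f_e = 25/2.5 = 10.000.
Overall M = m_obj x M_eye = (-10.000)(10.000) = -100.00.
|M| = 100.00.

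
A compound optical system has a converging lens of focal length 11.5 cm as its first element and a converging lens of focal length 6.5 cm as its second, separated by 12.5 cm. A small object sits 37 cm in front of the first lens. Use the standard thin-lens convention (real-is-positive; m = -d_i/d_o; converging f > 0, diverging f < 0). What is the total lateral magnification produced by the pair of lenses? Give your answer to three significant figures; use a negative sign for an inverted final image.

First lens: d_i1 = 1/(1/11.5 - 1/37) = 16.686 cm.
m_1 = -(16.686)/37 = -0.4510.
This image would form 16.686 cm past lens 1, i.e. 4.186 cm beyond lens 2, so it is a virtual object for lens 2: d_o2 = 12.5 - 16.686 = -4.186 cm.
Second lens: d_i2 = 1/(1/6.5 - 1/(-4.186)) = 2.546 cm.
m_2 = -(2.546)/(-4.186) = 0.6083.
The system's lateral magnification is m_1 m_2 = (-0.4510)(0.6083) = -0.2743.

-0.274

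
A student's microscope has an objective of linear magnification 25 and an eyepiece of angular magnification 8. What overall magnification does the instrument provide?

The overall magnification of a compound microscope is the product of the objective and eyepiece magnifications:
M = M_obj x M_eye = 25 x 8 = 200.

200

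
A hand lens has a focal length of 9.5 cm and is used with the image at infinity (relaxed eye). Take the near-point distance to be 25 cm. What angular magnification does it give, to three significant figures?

M = D/f = 25/9.5 = 2.632.

2.63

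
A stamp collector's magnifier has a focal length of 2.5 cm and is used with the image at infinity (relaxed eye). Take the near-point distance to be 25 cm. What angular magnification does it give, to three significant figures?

10.0

M = D/f = 25/2.5 = 10.000.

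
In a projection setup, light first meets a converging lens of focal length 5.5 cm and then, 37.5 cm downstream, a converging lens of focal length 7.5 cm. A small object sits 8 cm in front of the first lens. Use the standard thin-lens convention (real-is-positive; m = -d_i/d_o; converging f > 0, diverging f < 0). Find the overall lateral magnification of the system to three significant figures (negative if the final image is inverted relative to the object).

Lens 1: 1/d_i1 = 1/f_1 - 1/d_o1 = 1/5.5 - 1/8 = 0.05682 cm^-1, so d_i1 = 17.600 cm.
m_1 = -(17.600)/8 = -2.2000.
The intermediate image is 17.600 cm to the right of lens 1, so d_o2 = L - d_i1 = 37.5 - 17.600 = 19.900 cm.
Lens 2: 1/d_i2 = 1/f_2 - 1/d_o2 = 1/7.5 - 1/(19.900) = 0.08308 cm^-1, so d_i2 = 12.036 cm.
m_2 = -(12.036)/(19.900) = -0.6048.
Overall magnification: m = m_1 m_2 = 1.3306.

1.33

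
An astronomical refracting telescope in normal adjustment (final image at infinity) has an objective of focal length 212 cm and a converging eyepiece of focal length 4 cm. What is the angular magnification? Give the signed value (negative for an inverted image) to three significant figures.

M = -f_obj/f_eye = -212/(4) = -53.000.

-53.0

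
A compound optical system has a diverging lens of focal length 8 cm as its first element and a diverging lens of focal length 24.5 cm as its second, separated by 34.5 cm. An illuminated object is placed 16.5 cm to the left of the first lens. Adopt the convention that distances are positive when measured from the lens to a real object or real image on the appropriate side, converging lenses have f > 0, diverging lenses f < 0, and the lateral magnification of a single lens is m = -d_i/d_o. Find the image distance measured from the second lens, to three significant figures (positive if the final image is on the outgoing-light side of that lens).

-15.2 cm

Lens 1: 1/d_i1 = 1/f_1 - 1/d_o1 = 1/(-8) - 1/16.5 = -0.18561 cm^-1, so d_i1 = -5.388 cm.
With d_i1 < 0 the first image is virtual and lies on the object side; the object distance for lens 2 is d_o2 = 34.5 - (-5.388) = 39.888 cm.
Lens 2: 1/d_i2 = 1/f_2 - 1/d_o2 = 1/(-24.5) - 1/(39.888) = -0.06589 cm^-1, so d_i2 = -15.178 cm.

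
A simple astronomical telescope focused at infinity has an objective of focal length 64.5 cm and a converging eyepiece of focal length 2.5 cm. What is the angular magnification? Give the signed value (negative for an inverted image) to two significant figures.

M = -f_obj/f_eye = -64.5/(2.5) = -25.800.

-26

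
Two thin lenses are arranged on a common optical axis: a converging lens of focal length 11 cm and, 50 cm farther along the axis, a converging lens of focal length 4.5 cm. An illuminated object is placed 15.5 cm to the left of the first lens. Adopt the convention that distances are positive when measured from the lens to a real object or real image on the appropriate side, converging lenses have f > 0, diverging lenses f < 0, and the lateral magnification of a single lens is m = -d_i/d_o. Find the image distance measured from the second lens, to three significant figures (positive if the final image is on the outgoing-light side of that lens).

Applying the thin-lens equation to the first lens, 1/11 = 1/15.5 + 1/d_i1, which gives d_i1 = 37.889 cm.
The intermediate image is 37.889 cm to the right of lens 1, so d_o2 = L - d_i1 = 50 - 37.889 = 12.111 cm.
Applying the thin-lens equation again with f_2 = 4.5 cm and d_o2 = 12.111 cm gives d_i2 = 7.161 cm.

7.16 cm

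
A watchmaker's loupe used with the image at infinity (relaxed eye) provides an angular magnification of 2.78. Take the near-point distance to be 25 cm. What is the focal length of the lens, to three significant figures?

For the image at infinity, M = D/f.
f = D/M = 25/2.78 = 8.993 cm.

8.99 cm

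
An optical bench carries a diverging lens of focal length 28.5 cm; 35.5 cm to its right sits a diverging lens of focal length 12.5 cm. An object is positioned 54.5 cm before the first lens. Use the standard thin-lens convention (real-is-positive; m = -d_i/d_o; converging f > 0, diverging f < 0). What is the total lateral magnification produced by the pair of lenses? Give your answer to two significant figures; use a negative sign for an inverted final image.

Lens 1: 1/d_i1 = 1/f_1 - 1/d_o1 = 1/(-28.5) - 1/54.5 = -0.05344 cm^-1, so d_i1 = -18.714 cm.
m_1 = -(-18.714)/54.5 = 0.3434.
With d_i1 < 0 the first image is virtual and lies on the object side; the object distance for lens 2 is d_o2 = 35.5 - (-18.714) = 54.214 cm.
Lens 2: 1/d_i2 = 1/f_2 - 1/d_o2 = 1/(-12.5) - 1/(54.214) = -0.09845 cm^-1, so d_i2 = -10.158 cm.
m_2 = -(-10.158)/(54.214) = 0.1874.
Total m = m_1 x m_2 = (0.3434)(0.1874) = 0.0643.

0.064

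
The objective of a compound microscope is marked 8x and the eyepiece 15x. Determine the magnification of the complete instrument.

120

The overall magnification of a compound microscope is the product of the objective and eyepiece magnifications:
M = M_obj x M_eye = 8 x 15 = 120.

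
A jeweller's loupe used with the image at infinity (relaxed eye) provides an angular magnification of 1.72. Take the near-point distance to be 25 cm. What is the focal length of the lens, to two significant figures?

For the image at infinity, M = D/f.
f = D/M = 25/1.72 = 14.535 cm.

15 cm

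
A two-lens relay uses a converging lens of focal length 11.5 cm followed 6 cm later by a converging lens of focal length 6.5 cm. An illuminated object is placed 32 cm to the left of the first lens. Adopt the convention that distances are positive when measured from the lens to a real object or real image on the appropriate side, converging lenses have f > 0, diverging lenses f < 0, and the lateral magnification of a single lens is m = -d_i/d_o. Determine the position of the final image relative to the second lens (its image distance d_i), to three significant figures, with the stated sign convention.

4.21 cm

First lens: d_i1 = 1/(1/11.5 - 1/32) = 17.951 cm.
This image would form 17.951 cm past lens 1, i.e. 11.951 cm beyond lens 2, so it is a virtual object for lens 2: d_o2 = 6 - 17.951 = -11.951 cm.
Second lens: d_i2 = 1/(1/6.5 - 1/(-11.951)) = 4.210 cm.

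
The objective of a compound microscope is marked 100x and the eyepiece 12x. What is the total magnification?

The overall magnification of a compound microscope is the product of the objective and eyepiece magnifications:
M = M_obj x M_eye = 100 x 12 = 1200.

1200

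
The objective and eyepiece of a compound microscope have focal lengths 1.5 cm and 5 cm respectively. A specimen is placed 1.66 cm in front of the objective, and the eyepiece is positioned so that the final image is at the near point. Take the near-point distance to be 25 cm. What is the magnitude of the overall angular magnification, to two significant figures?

Objective: 1/d_i = 1/f_obj - 1/d_o = 1/1.5 - 1/1.66 = 0.06426 cm^-1, so d_i = 15.563 cm.
m_obj = -d_i/d_o = -15.563/1.66 = -9.375.
Eyepiece angular magnification (image at near point): M_eye = 1 + D/f_e = 1 + 25/5 = 6.000.
Overall M = m_obj x M_eye = (-9.375)(6.000) = -56.25.
|M| = 56.25.

56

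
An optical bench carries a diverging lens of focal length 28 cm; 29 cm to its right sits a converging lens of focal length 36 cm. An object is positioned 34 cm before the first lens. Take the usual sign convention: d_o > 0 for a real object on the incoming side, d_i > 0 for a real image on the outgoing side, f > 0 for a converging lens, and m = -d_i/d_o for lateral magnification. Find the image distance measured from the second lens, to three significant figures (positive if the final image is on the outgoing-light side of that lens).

191 cm

Lens 1: 1/d_i1 = 1/f_1 - 1/d_o1 = 1/(-28) - 1/34 = -0.06513 cm^-1, so d_i1 = -15.355 cm.
With d_i1 < 0 the first image is virtual and lies on the object side; the object distance for lens 2 is d_o2 = 29 - (-15.355) = 44.355 cm.
Lens 2: 1/d_i2 = 1/f_2 - 1/d_o2 = 1/36 - 1/(44.355) = 0.00523 cm^-1, so d_i2 = 191.120 cm.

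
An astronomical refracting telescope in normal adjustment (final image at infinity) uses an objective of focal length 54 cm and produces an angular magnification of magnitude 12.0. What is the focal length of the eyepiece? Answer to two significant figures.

|M| = f_obj/f_eye, so f_eye = f_obj/|M| = 54/12.0 = 4.500 cm.

4.5 cm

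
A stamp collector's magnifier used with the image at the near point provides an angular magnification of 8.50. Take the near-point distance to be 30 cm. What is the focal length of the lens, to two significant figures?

For the image at the near point, M = 1 + D/f.
f = D/(M - 1) = 30/(8.5 - 1) = 4.000 cm.

4.0 cm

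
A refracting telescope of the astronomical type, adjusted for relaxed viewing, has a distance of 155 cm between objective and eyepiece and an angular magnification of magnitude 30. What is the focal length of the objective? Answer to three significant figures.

150 cm

In normal adjustment the tube length equals f_obj + f_eye and |M| = f_obj/f_eye.
So f_obj = 30 f_eye and 30 f_eye + f_eye = 155 cm, giving f_eye = 155/31 = 5.000 cm and f_obj = 150.000 cm.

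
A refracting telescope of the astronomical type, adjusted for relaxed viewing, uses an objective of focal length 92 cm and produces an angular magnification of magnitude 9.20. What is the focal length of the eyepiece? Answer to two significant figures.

|M| = f_obj/f_eye, so f_eye = f_obj/|M| = 92/9.2 = 10.000 cm.

10 cm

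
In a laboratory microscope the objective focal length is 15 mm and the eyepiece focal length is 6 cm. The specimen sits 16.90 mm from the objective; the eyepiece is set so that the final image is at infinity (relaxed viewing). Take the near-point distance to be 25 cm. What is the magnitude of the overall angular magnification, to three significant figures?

Convert to cm: f_obj = 15 mm = 1.5 cm; d_o = 16.90 mm = 1.69 cm.
Objective: 1/d_i = 1/f_obj - 1/d_o = 1/1.5 - 1/1.69 = 0.07495 cm^-1, so d_i = 13.342 cm.
m_obj = -d_i/d_o = -13.342/1.69 = -7.895.
Eyepiece angular magnification (image at infinity): M_eye = D/f_e = 25/6 = 4.167.
Overall M = m_obj x M_eye = (-7.895)(4.167) = -32.89.
|M| = 32.89.

32.9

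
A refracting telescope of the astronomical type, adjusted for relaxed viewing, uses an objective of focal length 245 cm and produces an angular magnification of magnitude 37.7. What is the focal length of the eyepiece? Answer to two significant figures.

6.5 cm

|M| = f_obj/f_eye, so f_eye = f_obj/|M| = 245/37.7 = 6.499 cm.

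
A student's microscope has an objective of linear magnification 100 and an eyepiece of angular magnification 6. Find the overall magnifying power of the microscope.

600

The overall magnification of a compound microscope is the product of the objective and eyepiece magnifications:
M = M_obj x M_eye = 100 x 6 = 600.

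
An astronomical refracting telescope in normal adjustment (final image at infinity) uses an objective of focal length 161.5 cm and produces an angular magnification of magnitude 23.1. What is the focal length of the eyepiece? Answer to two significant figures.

|M| = f_obj/f_eye, so f_eye = f_obj/|M| = 161.5/23.1 = 6.991 cm.

7.0 cm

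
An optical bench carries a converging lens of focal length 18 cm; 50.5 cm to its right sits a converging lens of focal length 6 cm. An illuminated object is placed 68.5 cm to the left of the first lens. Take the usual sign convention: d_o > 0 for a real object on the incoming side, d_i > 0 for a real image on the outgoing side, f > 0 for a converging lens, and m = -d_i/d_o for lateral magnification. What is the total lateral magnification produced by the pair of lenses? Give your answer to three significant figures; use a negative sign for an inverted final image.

0.106

Lens 1: 1/d_i1 = 1/f_1 - 1/d_o1 = 1/18 - 1/68.5 = 0.04096 cm^-1, so d_i1 = 24.416 cm.
m_1 = -(24.416)/68.5 = -0.3564.
The intermediate image is 24.416 cm to the right of lens 1, so d_o2 = L - d_i1 = 50.5 - 24.416 = 26.084 cm.
Lens 2: 1/d_i2 = 1/f_2 - 1/d_o2 = 1/6 - 1/(26.084) = 0.12833 cm^-1, so d_i2 = 7.792 cm.
m_2 = -(7.792)/(26.084) = -0.2987.
Total m = m_1 x m_2 = (-0.3564)(-0.2987) = 0.1065.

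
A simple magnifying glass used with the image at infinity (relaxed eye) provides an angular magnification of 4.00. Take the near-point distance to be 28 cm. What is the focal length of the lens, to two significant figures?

For the image at infinity, M = D/f.
f = D/M = 28/4.0 = 7.000 cm.

7.0 cm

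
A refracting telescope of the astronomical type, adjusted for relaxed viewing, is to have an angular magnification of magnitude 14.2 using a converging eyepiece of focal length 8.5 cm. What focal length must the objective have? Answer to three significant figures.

121 cm

|M| = f_obj/|f_eye|, so f_obj = |M| x |f_eye| = 14.2 x 8.5 = 120.700 cm.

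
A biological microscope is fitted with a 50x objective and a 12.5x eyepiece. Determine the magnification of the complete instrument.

625

The overall magnification of a compound microscope is the product of the objective and eyepiece magnifications:
M = M_obj x M_eye = 50 x 12.5 = 625.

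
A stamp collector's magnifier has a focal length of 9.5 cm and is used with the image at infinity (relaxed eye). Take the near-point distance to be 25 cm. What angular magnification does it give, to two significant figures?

2.6

M = D/f = 25/9.5 = 2.632.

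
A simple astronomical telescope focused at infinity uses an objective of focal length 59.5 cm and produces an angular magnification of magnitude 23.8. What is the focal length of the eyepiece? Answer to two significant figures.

2.5 cm

|M| = f_obj/f_eye, so f_eye = f_obj/|M| = 59.5/23.8 = 2.500 cm.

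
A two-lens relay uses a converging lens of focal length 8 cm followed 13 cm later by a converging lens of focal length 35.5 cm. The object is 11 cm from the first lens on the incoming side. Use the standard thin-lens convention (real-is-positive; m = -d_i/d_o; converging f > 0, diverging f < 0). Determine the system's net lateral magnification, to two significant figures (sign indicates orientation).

First lens: d_i1 = 1/(1/8 - 1/11) = 29.333 cm.
m_1 = -(29.333)/11 = -2.6667.
This image would form 29.333 cm past lens 1, i.e. 16.333 cm beyond lens 2, so it is a virtual object for lens 2: d_o2 = 13 - 29.333 = -16.333 cm.
Second lens: d_i2 = 1/(1/35.5 - 1/(-16.333)) = 11.186 cm.
m_2 = -(11.186)/(-16.333) = 0.6849.
The system's lateral magnification is m_1 m_2 = (-2.6667)(0.6849) = -1.8264.

-1.8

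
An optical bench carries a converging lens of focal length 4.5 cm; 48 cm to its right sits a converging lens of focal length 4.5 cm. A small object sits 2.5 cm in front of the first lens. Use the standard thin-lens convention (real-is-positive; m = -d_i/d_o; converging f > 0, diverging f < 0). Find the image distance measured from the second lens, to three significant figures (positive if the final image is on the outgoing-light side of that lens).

4.91 cm

First lens: d_i1 = 1/(1/4.5 - 1/2.5) = -5.625 cm.
The intermediate image is virtual, 5.625 cm to the left of lens 1, so d_o2 = L - d_i1 = 48 - (-5.625) = 53.625 cm.
Second lens: d_i2 = 1/(1/4.5 - 1/(53.625)) = 4.912 cm.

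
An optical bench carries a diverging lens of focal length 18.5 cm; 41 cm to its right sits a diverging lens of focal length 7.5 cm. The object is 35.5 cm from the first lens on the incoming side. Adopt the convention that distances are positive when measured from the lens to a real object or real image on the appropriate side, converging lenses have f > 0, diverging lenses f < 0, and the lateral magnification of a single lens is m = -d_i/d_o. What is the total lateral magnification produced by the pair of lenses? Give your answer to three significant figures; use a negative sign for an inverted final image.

0.0424

Applying the thin-lens equation to the first lens, 1/(-18.5) = 1/35.5 + 1/d_i1, which gives d_i1 = -12.162 cm.
Its lateral magnification is m_1 = -d_i1/d_o1 = -(-12.162)/35.5 = 0.3426.
With d_i1 < 0 the first image is virtual and lies on the object side; the object distance for lens 2 is d_o2 = 41 - (-12.162) = 53.162 cm.
Applying the thin-lens equation again with f_2 = -7.5 cm and d_o2 = 53.162 cm gives d_i2 = -6.573 cm.
m_2 = -(-6.573)/(53.162) = 0.1236.
Overall magnification: m = m_1 m_2 = 0.0424.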